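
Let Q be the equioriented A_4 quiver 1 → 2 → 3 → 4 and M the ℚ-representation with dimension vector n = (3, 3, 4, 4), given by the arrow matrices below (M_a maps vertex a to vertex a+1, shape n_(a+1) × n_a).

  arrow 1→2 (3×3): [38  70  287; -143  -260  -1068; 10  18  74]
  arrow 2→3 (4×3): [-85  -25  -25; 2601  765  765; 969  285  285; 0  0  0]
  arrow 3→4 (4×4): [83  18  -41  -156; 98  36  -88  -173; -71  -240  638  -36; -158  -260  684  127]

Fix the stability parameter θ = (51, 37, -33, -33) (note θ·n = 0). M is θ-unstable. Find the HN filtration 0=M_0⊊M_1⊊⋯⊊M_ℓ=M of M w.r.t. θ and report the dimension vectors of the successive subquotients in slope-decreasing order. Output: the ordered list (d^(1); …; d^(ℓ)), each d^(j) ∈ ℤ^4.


Interval decomposition of M: I[1,2]^2, I[1,4], I[3,3], I[3,4]^2, I[4,4].
HN type (ℓ=3): μ^(1)=44; μ^(2)=11/2; μ^(3)=-33

((2, 2, 0, 0); (1, 1, 1, 1); (0, 0, 3, 3))


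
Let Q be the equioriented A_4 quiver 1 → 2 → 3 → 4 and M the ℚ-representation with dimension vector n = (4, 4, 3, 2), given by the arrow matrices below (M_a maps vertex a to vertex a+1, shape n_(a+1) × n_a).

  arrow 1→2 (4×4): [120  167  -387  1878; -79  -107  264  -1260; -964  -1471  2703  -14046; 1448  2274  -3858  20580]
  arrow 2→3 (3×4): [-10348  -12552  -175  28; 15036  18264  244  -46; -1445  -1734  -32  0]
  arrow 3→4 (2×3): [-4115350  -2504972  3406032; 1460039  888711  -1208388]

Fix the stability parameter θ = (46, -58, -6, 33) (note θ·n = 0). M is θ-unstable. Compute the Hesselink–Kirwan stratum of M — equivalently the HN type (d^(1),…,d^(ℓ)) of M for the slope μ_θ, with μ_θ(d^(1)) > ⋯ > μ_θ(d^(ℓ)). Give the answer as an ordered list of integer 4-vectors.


Barcode: M ≅ I[1,1]^2, I[1,3], I[1,4], I[2,2], I[2,4]. HN layers by μ_θ (4 steps, strictly decreasing):
  μ^(1)=46; μ^(2)=33; μ^(3)=-6; μ^(4)=-58

((2, 0, 0, 0); (0, 0, 0, 2); (2, 2, 3, 0); (0, 2, 0, 0))


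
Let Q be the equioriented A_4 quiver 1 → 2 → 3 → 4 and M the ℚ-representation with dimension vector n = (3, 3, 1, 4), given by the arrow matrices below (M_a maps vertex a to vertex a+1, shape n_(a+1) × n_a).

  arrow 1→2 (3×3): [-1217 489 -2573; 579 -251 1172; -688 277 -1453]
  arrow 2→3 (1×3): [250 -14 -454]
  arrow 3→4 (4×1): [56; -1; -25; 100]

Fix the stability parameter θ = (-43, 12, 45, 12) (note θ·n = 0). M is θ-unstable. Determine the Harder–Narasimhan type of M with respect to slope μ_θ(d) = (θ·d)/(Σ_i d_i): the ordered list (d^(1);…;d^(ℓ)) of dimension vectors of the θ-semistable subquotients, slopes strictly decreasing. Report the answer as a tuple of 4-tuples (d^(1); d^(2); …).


Via rank(M_{q-1}∘⋯∘M_p): M ≅ I[1,2]^2, I[1,4], I[4,4]^3.
μ_θ-semistable layers: μ^(1)=57/2; μ^(2)=12; μ^(3)=-43

((0, 0, 1, 1); (0, 3, 0, 3); (3, 0, 0, 0))


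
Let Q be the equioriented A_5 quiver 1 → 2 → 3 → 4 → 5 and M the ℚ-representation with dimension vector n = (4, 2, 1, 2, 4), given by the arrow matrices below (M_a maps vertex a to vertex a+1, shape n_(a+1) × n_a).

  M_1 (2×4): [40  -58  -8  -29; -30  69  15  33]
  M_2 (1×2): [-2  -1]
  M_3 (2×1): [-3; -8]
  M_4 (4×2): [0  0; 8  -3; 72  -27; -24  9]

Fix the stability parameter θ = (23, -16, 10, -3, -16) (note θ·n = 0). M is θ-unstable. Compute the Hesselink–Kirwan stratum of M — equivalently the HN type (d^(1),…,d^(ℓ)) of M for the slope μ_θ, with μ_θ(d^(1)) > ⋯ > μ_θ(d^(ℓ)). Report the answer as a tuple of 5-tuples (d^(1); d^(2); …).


Via rank(M_{q-1}∘⋯∘M_p): M ≅ I[1,1]^2, I[1,2], I[1,4], I[4,5], I[5,5]^3.
μ_θ-semistable layers: μ^(1)=23; μ^(2)=7/2; μ^(3)=-19/2; μ^(4)=-16

((2, 0, 0, 0, 0); (2, 2, 1, 1, 0); (0, 0, 0, 1, 1); (0, 0, 0, 0, 3))


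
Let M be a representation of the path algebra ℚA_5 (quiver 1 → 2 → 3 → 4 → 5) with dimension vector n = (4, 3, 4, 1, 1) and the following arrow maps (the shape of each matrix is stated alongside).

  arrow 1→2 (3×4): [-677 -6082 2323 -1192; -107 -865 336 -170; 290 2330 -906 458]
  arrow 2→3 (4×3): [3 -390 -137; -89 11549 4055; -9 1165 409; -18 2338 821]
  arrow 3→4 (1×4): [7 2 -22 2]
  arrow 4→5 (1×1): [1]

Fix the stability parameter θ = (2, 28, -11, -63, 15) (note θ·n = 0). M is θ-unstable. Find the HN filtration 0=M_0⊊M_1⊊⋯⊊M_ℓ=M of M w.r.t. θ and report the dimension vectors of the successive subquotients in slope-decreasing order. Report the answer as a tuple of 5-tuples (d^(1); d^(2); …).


Barcode: M ≅ I[1,1], I[1,3]^2, I[1,5], I[3,3]. HN layers by μ_θ (4 steps, strictly decreasing):
  μ^(1)=15; μ^(2)=17/2; μ^(3)=2; μ^(4)=-11

((0, 0, 0, 0, 1); (0, 2, 2, 0, 0); (3, 0, 0, 0, 0); (1, 1, 2, 1, 0))


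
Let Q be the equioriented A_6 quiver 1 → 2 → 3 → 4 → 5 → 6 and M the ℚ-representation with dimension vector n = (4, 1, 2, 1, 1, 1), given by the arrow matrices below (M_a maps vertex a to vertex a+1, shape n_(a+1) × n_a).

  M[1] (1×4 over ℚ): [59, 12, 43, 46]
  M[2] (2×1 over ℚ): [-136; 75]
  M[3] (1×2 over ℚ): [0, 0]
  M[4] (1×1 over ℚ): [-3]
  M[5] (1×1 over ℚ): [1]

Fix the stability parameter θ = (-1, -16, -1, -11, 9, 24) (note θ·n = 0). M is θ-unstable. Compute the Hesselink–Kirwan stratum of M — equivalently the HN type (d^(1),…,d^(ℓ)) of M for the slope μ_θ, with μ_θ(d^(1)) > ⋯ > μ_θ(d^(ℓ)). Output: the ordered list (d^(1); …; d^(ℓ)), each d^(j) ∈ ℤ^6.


Via rank(M_{q-1}∘⋯∘M_p): M ≅ I[1,1]^3, I[1,3], I[3,3], I[4,6].
μ_θ-semistable layers: μ^(1)=24; μ^(2)=9; μ^(3)=-1; μ^(4)=-17/2; μ^(5)=-11

((0, 0, 0, 0, 0, 1); (0, 0, 0, 0, 1, 0); (3, 0, 2, 0, 0, 0); (1, 1, 0, 0, 0, 0); (0, 0, 0, 1, 0, 0))


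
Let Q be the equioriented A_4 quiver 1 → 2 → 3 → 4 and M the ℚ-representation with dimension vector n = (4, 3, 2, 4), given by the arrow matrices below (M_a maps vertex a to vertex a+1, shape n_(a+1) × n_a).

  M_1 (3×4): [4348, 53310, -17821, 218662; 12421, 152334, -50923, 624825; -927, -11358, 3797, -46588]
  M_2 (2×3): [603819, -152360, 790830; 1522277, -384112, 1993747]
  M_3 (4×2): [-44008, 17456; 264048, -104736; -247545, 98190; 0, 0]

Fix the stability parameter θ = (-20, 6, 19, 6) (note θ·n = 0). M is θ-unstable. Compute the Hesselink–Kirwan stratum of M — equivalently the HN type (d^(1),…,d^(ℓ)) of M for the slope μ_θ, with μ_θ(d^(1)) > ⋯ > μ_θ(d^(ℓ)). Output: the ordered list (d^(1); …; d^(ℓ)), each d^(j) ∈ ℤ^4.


Interval decomposition of M: I[1,1], I[1,2], I[1,3], I[1,4], I[4,4]^3.
HN type (ℓ=4): μ^(1)=19; μ^(2)=25/2; μ^(3)=6; μ^(4)=-20

((0, 0, 1, 0); (0, 0, 1, 1); (0, 3, 0, 3); (4, 0, 0, 0))


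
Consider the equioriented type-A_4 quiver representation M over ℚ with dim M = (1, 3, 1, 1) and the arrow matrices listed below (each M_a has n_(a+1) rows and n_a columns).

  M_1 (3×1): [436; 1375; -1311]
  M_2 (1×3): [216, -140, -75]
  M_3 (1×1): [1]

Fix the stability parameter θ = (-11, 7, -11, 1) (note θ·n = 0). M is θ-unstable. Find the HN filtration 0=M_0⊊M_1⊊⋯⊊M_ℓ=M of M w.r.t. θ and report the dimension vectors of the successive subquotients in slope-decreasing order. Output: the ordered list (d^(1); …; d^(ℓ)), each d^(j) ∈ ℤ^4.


Barcode: M ≅ I[1,4], I[2,2]^2. HN layers by μ_θ (4 steps, strictly decreasing):
  μ^(1)=7; μ^(2)=1; μ^(3)=-2; μ^(4)=-11

((0, 2, 0, 0); (0, 0, 0, 1); (0, 1, 1, 0); (1, 0, 0, 0))


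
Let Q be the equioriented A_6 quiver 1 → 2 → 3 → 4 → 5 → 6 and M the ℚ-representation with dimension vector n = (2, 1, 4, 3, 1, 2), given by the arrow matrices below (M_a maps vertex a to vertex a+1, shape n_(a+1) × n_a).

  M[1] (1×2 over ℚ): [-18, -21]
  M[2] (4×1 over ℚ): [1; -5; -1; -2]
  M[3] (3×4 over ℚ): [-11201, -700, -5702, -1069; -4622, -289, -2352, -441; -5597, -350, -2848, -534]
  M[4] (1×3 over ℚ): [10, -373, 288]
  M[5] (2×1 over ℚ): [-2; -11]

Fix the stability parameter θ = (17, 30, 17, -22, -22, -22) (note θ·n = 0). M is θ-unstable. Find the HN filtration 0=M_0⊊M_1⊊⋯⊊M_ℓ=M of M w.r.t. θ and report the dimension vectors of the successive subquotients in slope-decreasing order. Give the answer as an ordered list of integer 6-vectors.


Via rank(M_{q-1}∘⋯∘M_p): M ≅ I[1,1], I[1,6], I[3,3], I[3,4]^2, I[6,6].
μ_θ-semistable layers: μ^(1)=17; μ^(2)=-1/3; μ^(3)=-5/2; μ^(4)=-22

((1, 0, 1, 0, 0, 0); (1, 1, 1, 1, 1, 1); (0, 0, 2, 2, 0, 0); (0, 0, 0, 0, 0, 1))


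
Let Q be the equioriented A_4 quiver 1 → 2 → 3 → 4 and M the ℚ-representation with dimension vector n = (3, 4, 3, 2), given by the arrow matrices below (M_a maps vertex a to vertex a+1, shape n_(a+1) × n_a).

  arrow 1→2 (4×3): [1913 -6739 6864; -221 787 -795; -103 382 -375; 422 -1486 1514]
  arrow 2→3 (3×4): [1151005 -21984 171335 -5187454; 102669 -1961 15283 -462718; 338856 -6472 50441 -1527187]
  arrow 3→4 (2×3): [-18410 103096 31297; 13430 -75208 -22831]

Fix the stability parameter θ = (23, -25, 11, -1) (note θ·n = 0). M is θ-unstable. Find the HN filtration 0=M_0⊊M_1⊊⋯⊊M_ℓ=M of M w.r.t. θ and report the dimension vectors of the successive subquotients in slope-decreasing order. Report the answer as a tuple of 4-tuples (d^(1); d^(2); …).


Interval decomposition of M: I[1,3]^2, I[1,4], I[2,2], I[4,4].
HN type (ℓ=4): μ^(1)=11; μ^(2)=5; μ^(3)=-1; μ^(4)=-25

((0, 0, 2, 0); (0, 0, 1, 1); (3, 3, 0, 1); (0, 1, 0, 0))


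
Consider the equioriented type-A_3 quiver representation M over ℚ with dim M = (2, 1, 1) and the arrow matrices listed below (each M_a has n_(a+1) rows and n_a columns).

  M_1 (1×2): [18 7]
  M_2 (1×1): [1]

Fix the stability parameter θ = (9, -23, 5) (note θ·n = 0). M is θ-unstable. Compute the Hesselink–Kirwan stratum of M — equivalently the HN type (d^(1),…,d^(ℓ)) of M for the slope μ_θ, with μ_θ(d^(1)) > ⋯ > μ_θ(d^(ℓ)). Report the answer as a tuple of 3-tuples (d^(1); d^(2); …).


Barcode: M ≅ I[1,1], I[1,3]. HN layers by μ_θ (3 steps, strictly decreasing):
  μ^(1)=9; μ^(2)=5; μ^(3)=-7

((1, 0, 0); (0, 0, 1); (1, 1, 0))


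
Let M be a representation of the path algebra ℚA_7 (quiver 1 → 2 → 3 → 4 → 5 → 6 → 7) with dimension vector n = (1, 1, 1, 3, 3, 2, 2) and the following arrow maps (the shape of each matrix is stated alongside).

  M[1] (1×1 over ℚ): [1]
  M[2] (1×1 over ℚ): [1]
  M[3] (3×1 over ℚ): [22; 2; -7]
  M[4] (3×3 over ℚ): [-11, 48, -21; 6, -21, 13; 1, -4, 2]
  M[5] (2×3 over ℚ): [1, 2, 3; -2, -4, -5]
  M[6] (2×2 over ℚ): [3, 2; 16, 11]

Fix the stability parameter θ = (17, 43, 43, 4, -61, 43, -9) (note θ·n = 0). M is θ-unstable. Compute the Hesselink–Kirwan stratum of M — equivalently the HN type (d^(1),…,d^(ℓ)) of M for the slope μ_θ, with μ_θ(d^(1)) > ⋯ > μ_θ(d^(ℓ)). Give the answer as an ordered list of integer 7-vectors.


Barcode: M ≅ I[1,7], I[4,5], I[4,7]. HN layers by μ_θ (3 steps, strictly decreasing):
  μ^(1)=17; μ^(2)=46/5; μ^(3)=-57/2

((0, 0, 0, 0, 0, 2, 2); (1, 1, 1, 1, 1, 0, 0); (0, 0, 0, 2, 2, 0, 0))


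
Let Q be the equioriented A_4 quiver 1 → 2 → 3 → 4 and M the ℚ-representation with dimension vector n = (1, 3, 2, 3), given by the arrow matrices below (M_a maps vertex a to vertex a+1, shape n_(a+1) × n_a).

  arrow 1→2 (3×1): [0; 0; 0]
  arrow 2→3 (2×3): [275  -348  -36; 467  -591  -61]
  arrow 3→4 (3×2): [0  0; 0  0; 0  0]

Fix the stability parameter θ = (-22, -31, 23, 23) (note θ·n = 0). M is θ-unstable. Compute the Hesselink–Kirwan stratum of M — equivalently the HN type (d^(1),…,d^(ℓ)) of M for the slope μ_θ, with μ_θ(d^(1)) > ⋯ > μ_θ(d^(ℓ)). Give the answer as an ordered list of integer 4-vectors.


Via rank(M_{q-1}∘⋯∘M_p): M ≅ I[1,1], I[2,2], I[2,3]^2, I[4,4]^3.
μ_θ-semistable layers: μ^(1)=23; μ^(2)=-22; μ^(3)=-31

((0, 0, 2, 3); (1, 0, 0, 0); (0, 3, 0, 0))


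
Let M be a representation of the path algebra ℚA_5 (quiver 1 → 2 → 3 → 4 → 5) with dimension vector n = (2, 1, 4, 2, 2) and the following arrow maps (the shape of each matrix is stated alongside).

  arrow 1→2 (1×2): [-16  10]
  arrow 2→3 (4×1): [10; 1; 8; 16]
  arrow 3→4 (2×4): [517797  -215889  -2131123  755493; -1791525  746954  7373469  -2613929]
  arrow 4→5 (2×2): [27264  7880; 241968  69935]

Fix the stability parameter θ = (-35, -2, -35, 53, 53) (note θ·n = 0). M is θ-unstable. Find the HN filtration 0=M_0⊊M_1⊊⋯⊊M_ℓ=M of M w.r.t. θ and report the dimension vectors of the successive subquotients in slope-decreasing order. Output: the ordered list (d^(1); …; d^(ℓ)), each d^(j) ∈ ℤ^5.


Via rank(M_{q-1}∘⋯∘M_p): M ≅ I[1,1], I[1,4], I[3,3]^2, I[3,5], I[5,5].
μ_θ-semistable layers: μ^(1)=53; μ^(2)=-37/2; μ^(3)=-35

((0, 0, 0, 2, 2); (0, 1, 1, 0, 0); (2, 0, 3, 0, 0))


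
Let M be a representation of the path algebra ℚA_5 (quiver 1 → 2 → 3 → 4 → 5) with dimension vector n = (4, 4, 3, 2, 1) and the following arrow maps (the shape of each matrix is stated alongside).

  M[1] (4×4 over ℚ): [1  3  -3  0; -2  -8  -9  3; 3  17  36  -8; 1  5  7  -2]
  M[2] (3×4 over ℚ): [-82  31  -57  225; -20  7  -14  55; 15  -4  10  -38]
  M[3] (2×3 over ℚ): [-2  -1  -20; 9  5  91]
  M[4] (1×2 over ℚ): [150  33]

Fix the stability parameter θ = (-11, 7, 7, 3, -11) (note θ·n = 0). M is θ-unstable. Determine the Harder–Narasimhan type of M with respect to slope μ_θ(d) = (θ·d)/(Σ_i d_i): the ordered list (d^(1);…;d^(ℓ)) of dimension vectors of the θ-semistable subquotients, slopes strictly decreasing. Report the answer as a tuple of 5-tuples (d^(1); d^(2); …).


Interval decomposition of M: I[1,2], I[1,3], I[1,4], I[1,5].
HN type (ℓ=4): μ^(1)=7; μ^(2)=17/3; μ^(3)=3/2; μ^(4)=-11

((0, 2, 1, 0, 0); (0, 1, 1, 1, 0); (0, 1, 1, 1, 1); (4, 0, 0, 0, 0))


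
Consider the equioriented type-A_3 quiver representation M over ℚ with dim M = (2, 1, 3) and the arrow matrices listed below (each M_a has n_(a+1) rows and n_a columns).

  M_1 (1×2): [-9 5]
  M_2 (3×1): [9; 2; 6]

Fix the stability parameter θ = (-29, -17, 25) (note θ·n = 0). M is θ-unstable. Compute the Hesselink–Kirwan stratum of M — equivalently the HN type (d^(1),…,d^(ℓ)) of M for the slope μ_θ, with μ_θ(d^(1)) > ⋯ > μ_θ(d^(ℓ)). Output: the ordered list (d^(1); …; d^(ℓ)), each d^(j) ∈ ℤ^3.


Interval decomposition of M: I[1,1], I[1,3], I[3,3]^2.
HN type (ℓ=3): μ^(1)=25; μ^(2)=-17; μ^(3)=-29

((0, 0, 3); (0, 1, 0); (2, 0, 0))


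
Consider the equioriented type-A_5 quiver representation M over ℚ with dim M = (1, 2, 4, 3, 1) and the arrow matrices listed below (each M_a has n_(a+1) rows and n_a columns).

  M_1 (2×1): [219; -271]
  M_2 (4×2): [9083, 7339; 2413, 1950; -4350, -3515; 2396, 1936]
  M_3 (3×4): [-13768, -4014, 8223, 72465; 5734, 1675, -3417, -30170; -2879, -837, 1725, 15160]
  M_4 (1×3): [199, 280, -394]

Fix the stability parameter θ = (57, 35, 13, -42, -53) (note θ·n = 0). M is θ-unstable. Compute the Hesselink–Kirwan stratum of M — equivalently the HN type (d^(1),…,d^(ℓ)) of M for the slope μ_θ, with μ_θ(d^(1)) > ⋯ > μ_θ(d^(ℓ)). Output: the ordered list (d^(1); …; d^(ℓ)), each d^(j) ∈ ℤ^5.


Interval decomposition of M: I[1,5], I[2,4], I[3,3], I[3,4].
HN type (ℓ=3): μ^(1)=13; μ^(2)=2; μ^(3)=-29/2

((0, 0, 1, 0, 0); (1, 2, 2, 2, 1); (0, 0, 1, 1, 0))


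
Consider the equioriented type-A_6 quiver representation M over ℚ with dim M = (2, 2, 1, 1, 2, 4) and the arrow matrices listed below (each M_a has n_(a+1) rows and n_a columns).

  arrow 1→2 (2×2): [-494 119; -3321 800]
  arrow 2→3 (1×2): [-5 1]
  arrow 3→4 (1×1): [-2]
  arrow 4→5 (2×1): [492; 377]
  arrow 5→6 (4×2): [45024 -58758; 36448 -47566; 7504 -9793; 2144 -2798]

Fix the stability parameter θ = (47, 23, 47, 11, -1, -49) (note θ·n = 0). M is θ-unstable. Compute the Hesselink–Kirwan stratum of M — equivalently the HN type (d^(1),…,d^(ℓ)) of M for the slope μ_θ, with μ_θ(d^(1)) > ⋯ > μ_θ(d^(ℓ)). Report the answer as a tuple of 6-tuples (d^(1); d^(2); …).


Via rank(M_{q-1}∘⋯∘M_p): M ≅ I[1,2], I[1,6], I[5,5], I[6,6]^3.
μ_θ-semistable layers: μ^(1)=35; μ^(2)=13; μ^(3)=-1; μ^(4)=-49

((1, 1, 0, 0, 0, 0); (1, 1, 1, 1, 1, 1); (0, 0, 0, 0, 1, 0); (0, 0, 0, 0, 0, 3))


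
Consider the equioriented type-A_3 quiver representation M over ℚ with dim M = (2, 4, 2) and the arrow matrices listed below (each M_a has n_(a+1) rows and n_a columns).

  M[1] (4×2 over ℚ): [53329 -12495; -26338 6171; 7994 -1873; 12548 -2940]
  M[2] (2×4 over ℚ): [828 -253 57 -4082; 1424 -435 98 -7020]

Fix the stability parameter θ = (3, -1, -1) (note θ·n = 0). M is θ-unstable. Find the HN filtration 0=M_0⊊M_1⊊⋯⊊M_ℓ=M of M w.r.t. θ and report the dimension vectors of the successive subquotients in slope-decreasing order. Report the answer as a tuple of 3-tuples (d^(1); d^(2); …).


Interval decomposition of M: I[1,2], I[1,3], I[2,2], I[2,3].
HN type (ℓ=3): μ^(1)=1; μ^(2)=1/3; μ^(3)=-1

((1, 1, 0); (1, 1, 1); (0, 2, 1))


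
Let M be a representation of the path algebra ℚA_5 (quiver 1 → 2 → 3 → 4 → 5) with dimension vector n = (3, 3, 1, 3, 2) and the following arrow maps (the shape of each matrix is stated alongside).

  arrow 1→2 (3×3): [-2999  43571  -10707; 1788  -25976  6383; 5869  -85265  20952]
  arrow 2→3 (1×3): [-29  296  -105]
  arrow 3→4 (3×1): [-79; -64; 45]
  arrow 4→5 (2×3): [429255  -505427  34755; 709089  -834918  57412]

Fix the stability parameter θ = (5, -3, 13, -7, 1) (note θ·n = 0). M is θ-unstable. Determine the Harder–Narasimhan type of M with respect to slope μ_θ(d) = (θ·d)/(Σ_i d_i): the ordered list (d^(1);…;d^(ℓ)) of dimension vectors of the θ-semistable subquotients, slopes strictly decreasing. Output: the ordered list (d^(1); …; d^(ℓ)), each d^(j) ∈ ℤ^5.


Via rank(M_{q-1}∘⋯∘M_p): M ≅ I[1,2]^2, I[1,5], I[4,4], I[4,5].
μ_θ-semistable layers: μ^(1)=7/3; μ^(2)=1; μ^(3)=-7

((0, 0, 1, 1, 1); (3, 3, 0, 0, 1); (0, 0, 0, 2, 0))


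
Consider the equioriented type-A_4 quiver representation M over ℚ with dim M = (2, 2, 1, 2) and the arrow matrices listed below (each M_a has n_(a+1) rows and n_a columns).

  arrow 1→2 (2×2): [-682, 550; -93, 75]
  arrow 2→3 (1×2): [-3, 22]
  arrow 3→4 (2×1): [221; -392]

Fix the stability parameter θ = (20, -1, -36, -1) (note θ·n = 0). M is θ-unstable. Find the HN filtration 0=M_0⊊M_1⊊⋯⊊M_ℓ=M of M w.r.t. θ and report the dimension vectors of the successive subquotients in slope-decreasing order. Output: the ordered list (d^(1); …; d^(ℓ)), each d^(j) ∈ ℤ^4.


Interval decomposition of M: I[1,1], I[1,2], I[2,4], I[4,4].
HN type (ℓ=4): μ^(1)=20; μ^(2)=19/2; μ^(3)=-1; μ^(4)=-37/2

((1, 0, 0, 0); (1, 1, 0, 0); (0, 0, 0, 2); (0, 1, 1, 0))


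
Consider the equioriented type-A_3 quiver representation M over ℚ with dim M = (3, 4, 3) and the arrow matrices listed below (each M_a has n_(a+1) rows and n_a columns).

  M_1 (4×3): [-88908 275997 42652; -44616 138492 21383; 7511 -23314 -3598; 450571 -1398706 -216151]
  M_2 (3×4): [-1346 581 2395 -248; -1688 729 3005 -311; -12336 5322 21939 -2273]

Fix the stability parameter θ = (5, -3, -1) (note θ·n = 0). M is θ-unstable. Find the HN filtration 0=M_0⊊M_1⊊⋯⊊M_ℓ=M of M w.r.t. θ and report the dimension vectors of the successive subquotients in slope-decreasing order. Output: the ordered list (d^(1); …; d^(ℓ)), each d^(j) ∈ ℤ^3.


Via rank(M_{q-1}∘⋯∘M_p): M ≅ I[1,2], I[1,3]^2, I[2,3].
μ_θ-semistable layers: μ^(1)=1; μ^(2)=1/3; μ^(3)=-1; μ^(4)=-3

((1, 1, 0); (2, 2, 2); (0, 0, 1); (0, 1, 0))


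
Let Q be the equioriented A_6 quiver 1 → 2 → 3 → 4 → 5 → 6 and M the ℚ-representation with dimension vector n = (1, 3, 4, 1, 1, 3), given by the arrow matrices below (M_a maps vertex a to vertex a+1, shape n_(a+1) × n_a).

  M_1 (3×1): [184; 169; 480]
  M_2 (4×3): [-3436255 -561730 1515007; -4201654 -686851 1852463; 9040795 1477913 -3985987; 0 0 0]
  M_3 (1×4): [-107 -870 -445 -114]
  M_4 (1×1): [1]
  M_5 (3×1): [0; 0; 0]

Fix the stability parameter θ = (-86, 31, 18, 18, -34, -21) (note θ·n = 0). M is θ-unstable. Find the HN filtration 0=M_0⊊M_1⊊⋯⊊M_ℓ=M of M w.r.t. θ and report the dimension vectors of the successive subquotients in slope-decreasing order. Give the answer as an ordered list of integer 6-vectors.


Barcode: M ≅ I[1,5], I[2,3]^2, I[3,3], I[6,6]^3. HN layers by μ_θ (5 steps, strictly decreasing):
  μ^(1)=49/2; μ^(2)=18; μ^(3)=33/4; μ^(4)=-21; μ^(5)=-86

((0, 2, 2, 0, 0, 0); (0, 0, 1, 0, 0, 0); (0, 1, 1, 1, 1, 0); (0, 0, 0, 0, 0, 3); (1, 0, 0, 0, 0, 0))


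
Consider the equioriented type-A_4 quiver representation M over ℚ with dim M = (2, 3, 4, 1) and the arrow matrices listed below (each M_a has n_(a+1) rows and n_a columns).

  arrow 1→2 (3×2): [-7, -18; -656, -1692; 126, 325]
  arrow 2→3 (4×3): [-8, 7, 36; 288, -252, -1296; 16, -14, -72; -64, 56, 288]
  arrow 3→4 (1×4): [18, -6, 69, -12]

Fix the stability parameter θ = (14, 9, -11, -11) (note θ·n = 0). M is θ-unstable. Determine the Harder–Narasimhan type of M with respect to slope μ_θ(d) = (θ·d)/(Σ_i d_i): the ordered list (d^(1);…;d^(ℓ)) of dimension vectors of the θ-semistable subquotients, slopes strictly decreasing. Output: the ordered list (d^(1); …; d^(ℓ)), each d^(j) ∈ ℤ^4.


Via rank(M_{q-1}∘⋯∘M_p): M ≅ I[1,2]^2, I[2,3], I[3,3]^2, I[3,4].
μ_θ-semistable layers: μ^(1)=23/2; μ^(2)=-1; μ^(3)=-11

((2, 2, 0, 0); (0, 1, 1, 0); (0, 0, 3, 1))


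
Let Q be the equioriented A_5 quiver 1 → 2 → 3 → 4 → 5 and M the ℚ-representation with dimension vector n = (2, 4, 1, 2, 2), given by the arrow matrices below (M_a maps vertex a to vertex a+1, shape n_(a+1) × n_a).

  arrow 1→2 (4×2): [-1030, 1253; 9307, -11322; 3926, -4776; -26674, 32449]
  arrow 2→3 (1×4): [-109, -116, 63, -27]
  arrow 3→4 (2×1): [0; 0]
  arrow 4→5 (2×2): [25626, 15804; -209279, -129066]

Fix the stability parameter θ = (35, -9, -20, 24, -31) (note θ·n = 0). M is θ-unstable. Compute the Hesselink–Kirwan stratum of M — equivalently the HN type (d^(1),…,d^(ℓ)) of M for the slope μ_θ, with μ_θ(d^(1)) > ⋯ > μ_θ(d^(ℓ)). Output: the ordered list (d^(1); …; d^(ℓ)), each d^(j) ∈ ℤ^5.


Barcode: M ≅ I[1,2], I[1,3], I[2,2]^2, I[4,4], I[4,5], I[5,5]. HN layers by μ_θ (6 steps, strictly decreasing):
  μ^(1)=24; μ^(2)=13; μ^(3)=2; μ^(4)=-7/2; μ^(5)=-9; μ^(6)=-31

((0, 0, 0, 1, 0); (1, 1, 0, 0, 0); (1, 1, 1, 0, 0); (0, 0, 0, 1, 1); (0, 2, 0, 0, 0); (0, 0, 0, 0, 1))


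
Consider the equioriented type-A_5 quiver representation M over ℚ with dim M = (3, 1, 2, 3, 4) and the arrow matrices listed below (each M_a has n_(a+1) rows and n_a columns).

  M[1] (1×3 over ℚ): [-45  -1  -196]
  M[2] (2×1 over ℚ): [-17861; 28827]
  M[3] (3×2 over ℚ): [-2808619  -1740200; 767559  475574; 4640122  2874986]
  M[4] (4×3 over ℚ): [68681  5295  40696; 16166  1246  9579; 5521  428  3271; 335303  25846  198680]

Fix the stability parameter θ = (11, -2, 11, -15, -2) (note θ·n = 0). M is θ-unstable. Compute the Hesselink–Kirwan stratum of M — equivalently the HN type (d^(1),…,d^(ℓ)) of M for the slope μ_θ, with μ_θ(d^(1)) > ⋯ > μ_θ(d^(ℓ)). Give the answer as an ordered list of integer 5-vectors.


Interval decomposition of M: I[1,1]^2, I[1,5], I[3,5], I[4,5], I[5,5].
HN type (ℓ=4): μ^(1)=11; μ^(2)=3/5; μ^(3)=-2; μ^(4)=-15

((2, 0, 0, 0, 0); (1, 1, 1, 1, 1); (0, 0, 1, 1, 3); (0, 0, 0, 1, 0))


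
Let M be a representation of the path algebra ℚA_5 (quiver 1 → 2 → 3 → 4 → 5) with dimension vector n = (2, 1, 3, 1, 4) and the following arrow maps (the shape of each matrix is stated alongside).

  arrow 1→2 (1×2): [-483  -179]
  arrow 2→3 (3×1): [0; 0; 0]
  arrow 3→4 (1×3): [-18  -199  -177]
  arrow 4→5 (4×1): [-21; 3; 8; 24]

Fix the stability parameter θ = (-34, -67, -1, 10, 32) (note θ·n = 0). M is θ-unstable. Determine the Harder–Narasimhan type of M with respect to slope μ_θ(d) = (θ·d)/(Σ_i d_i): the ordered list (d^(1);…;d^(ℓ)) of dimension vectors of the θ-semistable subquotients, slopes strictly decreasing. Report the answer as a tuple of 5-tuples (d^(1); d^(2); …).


Via rank(M_{q-1}∘⋯∘M_p): M ≅ I[1,1], I[1,2], I[3,3]^2, I[3,5], I[5,5]^3.
μ_θ-semistable layers: μ^(1)=32; μ^(2)=10; μ^(3)=-1; μ^(4)=-34; μ^(5)=-101/2

((0, 0, 0, 0, 4); (0, 0, 0, 1, 0); (0, 0, 3, 0, 0); (1, 0, 0, 0, 0); (1, 1, 0, 0, 0))


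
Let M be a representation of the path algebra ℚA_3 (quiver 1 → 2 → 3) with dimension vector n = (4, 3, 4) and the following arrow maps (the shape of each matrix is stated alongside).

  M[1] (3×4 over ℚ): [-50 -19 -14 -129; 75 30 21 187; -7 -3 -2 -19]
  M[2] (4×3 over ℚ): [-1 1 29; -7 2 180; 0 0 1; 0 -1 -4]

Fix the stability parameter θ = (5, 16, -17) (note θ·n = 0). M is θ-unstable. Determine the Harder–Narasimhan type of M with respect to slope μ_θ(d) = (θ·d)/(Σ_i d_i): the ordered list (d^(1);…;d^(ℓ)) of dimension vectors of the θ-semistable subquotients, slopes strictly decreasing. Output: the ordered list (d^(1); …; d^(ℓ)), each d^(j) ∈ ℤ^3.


Interval decomposition of M: I[1,1], I[1,3]^3, I[3,3].
HN type (ℓ=3): μ^(1)=5; μ^(2)=4/3; μ^(3)=-17

((1, 0, 0); (3, 3, 3); (0, 0, 1))


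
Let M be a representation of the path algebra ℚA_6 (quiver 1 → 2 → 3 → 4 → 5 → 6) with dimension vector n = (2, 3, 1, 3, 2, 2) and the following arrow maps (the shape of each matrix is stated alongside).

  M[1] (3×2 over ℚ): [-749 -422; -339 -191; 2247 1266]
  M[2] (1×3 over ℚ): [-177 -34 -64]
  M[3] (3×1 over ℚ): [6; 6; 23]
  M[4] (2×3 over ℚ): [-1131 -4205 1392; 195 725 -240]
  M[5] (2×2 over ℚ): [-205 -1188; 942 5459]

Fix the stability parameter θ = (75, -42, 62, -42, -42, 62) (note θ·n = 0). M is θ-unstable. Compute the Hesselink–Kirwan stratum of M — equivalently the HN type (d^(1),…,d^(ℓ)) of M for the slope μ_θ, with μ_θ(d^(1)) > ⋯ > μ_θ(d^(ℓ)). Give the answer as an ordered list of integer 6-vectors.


Interval decomposition of M: I[1,2], I[1,4], I[2,2], I[4,4], I[4,6], I[5,6].
HN type (ℓ=4): μ^(1)=62; μ^(2)=33/2; μ^(3)=53/4; μ^(4)=-42

((0, 0, 0, 0, 0, 2); (1, 1, 0, 0, 0, 0); (1, 1, 1, 1, 0, 0); (0, 1, 0, 2, 2, 0))


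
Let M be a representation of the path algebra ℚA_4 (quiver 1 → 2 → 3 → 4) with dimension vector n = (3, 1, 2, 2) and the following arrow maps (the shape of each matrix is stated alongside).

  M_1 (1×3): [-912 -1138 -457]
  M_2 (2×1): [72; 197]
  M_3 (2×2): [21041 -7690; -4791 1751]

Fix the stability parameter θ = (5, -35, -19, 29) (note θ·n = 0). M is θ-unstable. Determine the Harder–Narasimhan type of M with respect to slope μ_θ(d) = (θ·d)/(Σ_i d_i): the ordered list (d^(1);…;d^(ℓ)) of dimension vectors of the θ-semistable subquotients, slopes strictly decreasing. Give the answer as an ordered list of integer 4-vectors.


Barcode: M ≅ I[1,1]^2, I[1,4], I[3,4]. HN layers by μ_θ (4 steps, strictly decreasing):
  μ^(1)=29; μ^(2)=5; μ^(3)=-49/3; μ^(4)=-19

((0, 0, 0, 2); (2, 0, 0, 0); (1, 1, 1, 0); (0, 0, 1, 0))


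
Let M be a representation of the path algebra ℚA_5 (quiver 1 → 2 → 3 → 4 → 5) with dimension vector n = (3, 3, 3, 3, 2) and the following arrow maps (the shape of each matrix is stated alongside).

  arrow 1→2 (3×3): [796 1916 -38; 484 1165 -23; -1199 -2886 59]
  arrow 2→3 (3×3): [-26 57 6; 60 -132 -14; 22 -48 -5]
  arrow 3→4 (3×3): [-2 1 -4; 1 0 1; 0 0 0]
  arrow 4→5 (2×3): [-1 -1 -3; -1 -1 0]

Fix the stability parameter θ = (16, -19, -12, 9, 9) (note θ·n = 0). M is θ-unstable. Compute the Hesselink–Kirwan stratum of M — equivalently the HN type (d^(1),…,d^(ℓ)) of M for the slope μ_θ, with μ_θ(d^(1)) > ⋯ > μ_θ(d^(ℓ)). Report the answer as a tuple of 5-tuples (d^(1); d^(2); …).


Via rank(M_{q-1}∘⋯∘M_p): M ≅ I[1,2], I[1,3], I[1,5], I[3,4], I[4,5].
μ_θ-semistable layers: μ^(1)=9; μ^(2)=-3/2; μ^(3)=-5; μ^(4)=-12

((0, 0, 0, 3, 2); (1, 1, 0, 0, 0); (2, 2, 2, 0, 0); (0, 0, 1, 0, 0))


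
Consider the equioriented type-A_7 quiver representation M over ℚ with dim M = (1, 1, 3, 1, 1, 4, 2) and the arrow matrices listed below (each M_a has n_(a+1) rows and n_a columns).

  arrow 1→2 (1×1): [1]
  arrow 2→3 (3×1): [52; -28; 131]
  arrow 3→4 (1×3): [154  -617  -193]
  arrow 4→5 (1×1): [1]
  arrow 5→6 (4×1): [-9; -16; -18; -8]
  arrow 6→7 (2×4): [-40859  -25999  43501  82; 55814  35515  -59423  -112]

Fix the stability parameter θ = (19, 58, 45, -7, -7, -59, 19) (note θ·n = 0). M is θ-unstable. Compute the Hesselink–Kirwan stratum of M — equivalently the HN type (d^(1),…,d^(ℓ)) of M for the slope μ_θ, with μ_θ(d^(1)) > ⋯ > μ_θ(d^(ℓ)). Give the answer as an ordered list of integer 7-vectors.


Interval decomposition of M: I[1,7], I[3,3]^2, I[6,6]^2, I[6,7].
HN type (ℓ=4): μ^(1)=45; μ^(2)=19; μ^(3)=49/6; μ^(4)=-59

((0, 0, 2, 0, 0, 0, 0); (0, 0, 0, 0, 0, 0, 2); (1, 1, 1, 1, 1, 1, 0); (0, 0, 0, 0, 0, 3, 0))


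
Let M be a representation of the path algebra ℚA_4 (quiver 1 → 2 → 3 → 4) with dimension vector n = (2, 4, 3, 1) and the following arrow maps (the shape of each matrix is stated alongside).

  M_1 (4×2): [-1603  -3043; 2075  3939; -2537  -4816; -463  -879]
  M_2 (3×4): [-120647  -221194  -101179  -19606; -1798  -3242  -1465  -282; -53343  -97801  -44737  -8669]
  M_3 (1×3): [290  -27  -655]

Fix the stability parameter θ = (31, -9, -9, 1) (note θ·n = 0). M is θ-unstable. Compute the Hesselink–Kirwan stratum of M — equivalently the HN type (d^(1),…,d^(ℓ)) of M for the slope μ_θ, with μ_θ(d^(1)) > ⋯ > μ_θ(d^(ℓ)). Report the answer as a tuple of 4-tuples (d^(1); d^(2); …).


Barcode: M ≅ I[1,3], I[1,4], I[2,2], I[2,3]. HN layers by μ_θ (3 steps, strictly decreasing):
  μ^(1)=13/3; μ^(2)=7/2; μ^(3)=-9

((1, 1, 1, 0); (1, 1, 1, 1); (0, 2, 1, 0))


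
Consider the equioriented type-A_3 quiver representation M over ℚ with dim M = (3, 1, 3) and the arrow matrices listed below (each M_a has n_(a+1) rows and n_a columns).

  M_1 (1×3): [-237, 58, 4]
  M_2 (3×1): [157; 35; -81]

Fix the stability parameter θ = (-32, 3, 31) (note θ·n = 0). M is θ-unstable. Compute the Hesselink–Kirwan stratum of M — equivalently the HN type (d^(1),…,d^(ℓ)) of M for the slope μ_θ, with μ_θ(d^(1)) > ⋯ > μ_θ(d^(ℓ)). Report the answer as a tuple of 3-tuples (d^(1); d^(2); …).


Barcode: M ≅ I[1,1]^2, I[1,3], I[3,3]^2. HN layers by μ_θ (3 steps, strictly decreasing):
  μ^(1)=31; μ^(2)=3; μ^(3)=-32

((0, 0, 3); (0, 1, 0); (3, 0, 0))


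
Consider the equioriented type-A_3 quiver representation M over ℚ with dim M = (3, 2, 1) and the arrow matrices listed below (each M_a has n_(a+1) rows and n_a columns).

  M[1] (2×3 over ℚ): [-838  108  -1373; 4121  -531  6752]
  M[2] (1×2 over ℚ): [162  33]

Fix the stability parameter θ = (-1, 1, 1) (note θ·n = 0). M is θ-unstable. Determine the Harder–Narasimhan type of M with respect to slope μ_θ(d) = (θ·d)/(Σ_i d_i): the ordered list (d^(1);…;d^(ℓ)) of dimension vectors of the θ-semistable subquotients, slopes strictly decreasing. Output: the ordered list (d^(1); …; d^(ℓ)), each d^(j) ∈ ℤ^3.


Interval decomposition of M: I[1,1], I[1,2], I[1,3].
HN type (ℓ=2): μ^(1)=1; μ^(2)=-1

((0, 2, 1); (3, 0, 0))


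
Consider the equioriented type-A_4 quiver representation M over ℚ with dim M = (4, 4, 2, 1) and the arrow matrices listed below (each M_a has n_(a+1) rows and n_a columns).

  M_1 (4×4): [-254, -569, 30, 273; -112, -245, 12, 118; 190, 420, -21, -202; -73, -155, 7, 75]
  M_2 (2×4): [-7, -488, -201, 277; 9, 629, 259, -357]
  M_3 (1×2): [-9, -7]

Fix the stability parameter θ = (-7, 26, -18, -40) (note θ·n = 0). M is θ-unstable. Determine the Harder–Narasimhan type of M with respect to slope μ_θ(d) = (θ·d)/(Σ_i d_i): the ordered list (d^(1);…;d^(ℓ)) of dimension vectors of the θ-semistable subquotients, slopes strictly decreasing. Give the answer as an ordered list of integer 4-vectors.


Barcode: M ≅ I[1,2]^2, I[1,3], I[1,4]. HN layers by μ_θ (4 steps, strictly decreasing):
  μ^(1)=26; μ^(2)=4; μ^(3)=-7; μ^(4)=-39/4

((0, 2, 0, 0); (0, 1, 1, 0); (3, 0, 0, 0); (1, 1, 1, 1))


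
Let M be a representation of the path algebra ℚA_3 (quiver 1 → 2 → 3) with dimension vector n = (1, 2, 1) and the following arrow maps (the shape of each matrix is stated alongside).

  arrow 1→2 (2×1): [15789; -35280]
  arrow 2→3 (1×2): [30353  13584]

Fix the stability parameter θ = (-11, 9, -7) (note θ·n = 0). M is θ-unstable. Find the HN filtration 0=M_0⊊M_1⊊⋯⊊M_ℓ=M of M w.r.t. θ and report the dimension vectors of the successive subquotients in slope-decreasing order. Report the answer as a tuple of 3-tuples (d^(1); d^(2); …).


Interval decomposition of M: I[1,3], I[2,2].
HN type (ℓ=3): μ^(1)=9; μ^(2)=1; μ^(3)=-11

((0, 1, 0); (0, 1, 1); (1, 0, 0))


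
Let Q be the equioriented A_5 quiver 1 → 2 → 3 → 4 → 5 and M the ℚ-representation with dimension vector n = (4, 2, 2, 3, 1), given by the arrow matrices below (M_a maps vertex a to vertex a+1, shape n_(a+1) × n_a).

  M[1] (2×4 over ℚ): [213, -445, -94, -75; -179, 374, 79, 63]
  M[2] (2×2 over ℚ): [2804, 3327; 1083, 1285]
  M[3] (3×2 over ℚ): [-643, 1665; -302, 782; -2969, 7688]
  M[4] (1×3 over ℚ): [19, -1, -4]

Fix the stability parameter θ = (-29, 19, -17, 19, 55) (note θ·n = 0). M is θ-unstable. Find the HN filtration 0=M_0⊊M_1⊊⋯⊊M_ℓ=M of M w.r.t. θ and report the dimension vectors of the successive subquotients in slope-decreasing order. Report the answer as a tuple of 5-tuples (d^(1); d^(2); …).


Interval decomposition of M: I[1,1]^2, I[1,4], I[1,5], I[4,4].
HN type (ℓ=4): μ^(1)=55; μ^(2)=19; μ^(3)=1; μ^(4)=-29

((0, 0, 0, 0, 1); (0, 0, 0, 3, 0); (0, 2, 2, 0, 0); (4, 0, 0, 0, 0))


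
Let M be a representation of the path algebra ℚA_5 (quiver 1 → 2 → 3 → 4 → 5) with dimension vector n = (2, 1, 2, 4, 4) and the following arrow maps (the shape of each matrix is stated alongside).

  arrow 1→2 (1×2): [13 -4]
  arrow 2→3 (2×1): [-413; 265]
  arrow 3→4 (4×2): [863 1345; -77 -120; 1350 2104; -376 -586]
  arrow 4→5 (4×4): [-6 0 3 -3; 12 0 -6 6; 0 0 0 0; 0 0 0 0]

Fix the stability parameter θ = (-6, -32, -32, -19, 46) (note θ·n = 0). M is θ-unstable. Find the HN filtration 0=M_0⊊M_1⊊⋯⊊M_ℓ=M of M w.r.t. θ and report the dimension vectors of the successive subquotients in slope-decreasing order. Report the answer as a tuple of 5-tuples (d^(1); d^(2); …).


Interval decomposition of M: I[1,1], I[1,4], I[3,4], I[4,4], I[4,5], I[5,5]^3.
HN type (ℓ=5): μ^(1)=46; μ^(2)=-6; μ^(3)=-19; μ^(4)=-70/3; μ^(5)=-32

((0, 0, 0, 0, 4); (1, 0, 0, 0, 0); (0, 0, 0, 4, 0); (1, 1, 1, 0, 0); (0, 0, 1, 0, 0))


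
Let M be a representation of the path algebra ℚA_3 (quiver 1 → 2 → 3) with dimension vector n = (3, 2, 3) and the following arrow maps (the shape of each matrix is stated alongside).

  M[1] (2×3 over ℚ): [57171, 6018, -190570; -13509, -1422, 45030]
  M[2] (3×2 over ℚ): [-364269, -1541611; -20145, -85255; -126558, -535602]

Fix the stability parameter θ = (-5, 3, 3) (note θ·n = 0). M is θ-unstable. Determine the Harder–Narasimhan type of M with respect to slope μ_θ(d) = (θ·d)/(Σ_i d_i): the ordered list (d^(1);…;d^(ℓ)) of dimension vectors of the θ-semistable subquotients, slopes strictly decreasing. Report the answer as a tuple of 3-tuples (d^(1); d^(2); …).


Interval decomposition of M: I[1,1]^2, I[1,2], I[2,3], I[3,3]^2.
HN type (ℓ=2): μ^(1)=3; μ^(2)=-5

((0, 2, 3); (3, 0, 0))


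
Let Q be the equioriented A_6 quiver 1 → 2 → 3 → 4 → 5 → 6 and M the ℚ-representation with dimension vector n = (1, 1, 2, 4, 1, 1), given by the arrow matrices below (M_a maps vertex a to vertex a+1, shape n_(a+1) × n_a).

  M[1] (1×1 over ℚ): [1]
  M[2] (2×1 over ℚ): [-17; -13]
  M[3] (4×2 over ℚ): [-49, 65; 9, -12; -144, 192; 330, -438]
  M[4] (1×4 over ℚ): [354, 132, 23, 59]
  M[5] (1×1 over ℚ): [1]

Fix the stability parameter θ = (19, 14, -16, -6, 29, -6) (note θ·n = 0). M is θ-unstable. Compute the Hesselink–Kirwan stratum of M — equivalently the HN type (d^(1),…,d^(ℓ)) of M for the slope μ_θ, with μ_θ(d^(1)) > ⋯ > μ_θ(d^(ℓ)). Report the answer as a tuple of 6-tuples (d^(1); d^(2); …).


Interval decomposition of M: I[1,4], I[3,4], I[4,4], I[4,6].
HN type (ℓ=4): μ^(1)=23/2; μ^(2)=11/4; μ^(3)=-6; μ^(4)=-16

((0, 0, 0, 0, 1, 1); (1, 1, 1, 1, 0, 0); (0, 0, 0, 3, 0, 0); (0, 0, 1, 0, 0, 0))


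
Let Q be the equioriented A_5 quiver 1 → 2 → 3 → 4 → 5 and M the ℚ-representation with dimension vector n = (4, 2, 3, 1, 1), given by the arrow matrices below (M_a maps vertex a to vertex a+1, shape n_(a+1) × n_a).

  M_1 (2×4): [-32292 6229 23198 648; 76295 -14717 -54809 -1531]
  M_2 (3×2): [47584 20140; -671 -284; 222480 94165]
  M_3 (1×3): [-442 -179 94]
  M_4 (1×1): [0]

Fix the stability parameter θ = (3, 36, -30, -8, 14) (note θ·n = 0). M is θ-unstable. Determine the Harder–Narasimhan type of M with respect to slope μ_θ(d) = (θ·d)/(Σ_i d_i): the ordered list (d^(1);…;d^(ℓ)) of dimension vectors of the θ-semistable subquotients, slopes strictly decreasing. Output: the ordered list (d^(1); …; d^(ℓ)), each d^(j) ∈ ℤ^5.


Via rank(M_{q-1}∘⋯∘M_p): M ≅ I[1,1]^2, I[1,3], I[1,4], I[3,3], I[5,5].
μ_θ-semistable layers: μ^(1)=14; μ^(2)=3; μ^(3)=1/4; μ^(4)=-30

((0, 0, 0, 0, 1); (3, 1, 1, 0, 0); (1, 1, 1, 1, 0); (0, 0, 1, 0, 0))


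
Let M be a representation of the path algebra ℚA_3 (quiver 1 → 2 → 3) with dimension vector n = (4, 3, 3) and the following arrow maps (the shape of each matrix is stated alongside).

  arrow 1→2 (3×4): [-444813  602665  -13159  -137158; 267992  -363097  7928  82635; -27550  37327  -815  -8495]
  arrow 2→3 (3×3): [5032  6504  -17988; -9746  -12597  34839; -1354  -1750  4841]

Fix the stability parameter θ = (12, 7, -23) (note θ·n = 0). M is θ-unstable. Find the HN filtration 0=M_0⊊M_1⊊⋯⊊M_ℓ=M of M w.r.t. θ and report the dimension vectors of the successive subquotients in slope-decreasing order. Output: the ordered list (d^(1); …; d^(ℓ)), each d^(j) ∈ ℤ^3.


Interval decomposition of M: I[1,1], I[1,2], I[1,3]^2, I[3,3].
HN type (ℓ=4): μ^(1)=12; μ^(2)=19/2; μ^(3)=-4/3; μ^(4)=-23

((1, 0, 0); (1, 1, 0); (2, 2, 2); (0, 0, 1))


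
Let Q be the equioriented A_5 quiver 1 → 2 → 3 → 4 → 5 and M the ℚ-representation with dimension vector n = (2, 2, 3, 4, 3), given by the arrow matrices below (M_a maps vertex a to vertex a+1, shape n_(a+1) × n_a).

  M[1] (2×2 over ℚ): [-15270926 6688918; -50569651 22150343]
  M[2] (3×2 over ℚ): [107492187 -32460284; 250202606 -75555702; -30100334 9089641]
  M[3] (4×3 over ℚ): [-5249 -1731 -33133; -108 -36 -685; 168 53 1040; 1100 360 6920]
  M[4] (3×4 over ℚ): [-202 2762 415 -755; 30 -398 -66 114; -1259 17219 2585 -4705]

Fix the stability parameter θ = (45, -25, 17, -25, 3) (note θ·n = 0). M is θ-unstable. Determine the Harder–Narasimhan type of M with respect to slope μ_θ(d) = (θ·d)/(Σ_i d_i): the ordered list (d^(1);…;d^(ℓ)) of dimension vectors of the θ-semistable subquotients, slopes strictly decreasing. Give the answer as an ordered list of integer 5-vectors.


Barcode: M ≅ I[1,1], I[1,5], I[2,5], I[3,4], I[4,4], I[5,5]. HN layers by μ_θ (4 steps, strictly decreasing):
  μ^(1)=45; μ^(2)=3; μ^(3)=-4; μ^(4)=-25

((1, 0, 0, 0, 0); (1, 1, 1, 1, 3); (0, 0, 2, 2, 0); (0, 1, 0, 1, 0))


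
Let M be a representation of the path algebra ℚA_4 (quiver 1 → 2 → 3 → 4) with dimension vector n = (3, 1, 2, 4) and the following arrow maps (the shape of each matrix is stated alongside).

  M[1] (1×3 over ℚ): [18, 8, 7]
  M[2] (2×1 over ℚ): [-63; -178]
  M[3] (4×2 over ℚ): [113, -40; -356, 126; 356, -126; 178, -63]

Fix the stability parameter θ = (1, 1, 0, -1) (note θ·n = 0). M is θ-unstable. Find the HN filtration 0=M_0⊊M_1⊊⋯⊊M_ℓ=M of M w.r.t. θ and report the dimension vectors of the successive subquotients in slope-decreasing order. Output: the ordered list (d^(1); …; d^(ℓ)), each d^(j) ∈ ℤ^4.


Via rank(M_{q-1}∘⋯∘M_p): M ≅ I[1,1]^2, I[1,4], I[3,4], I[4,4]^2.
μ_θ-semistable layers: μ^(1)=1; μ^(2)=1/4; μ^(3)=-1/2; μ^(4)=-1

((2, 0, 0, 0); (1, 1, 1, 1); (0, 0, 1, 1); (0, 0, 0, 2))
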